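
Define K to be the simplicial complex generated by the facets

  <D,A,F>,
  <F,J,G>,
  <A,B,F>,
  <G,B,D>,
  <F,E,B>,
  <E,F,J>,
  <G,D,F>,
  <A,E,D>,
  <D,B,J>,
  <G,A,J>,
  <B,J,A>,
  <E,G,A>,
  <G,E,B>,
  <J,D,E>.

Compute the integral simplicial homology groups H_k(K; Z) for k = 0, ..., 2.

We work with the vertex ordering A < B < D < E < F < G < J. The simplices of K, each written with vertices in increasing order, are:

  0-simplices (7): A, B, D, E, F, G, J
  1-simplices (21): AB, AD, AE, AF, AG, AJ, BD, BE, BF, BG, BJ, DE, DF, DG, DJ, EF, EG, EJ, FG, FJ, GJ
  2-simplices (14): ABF, ABJ, ADE, ADF, AEG, AGJ, BDG, BDJ, BEF, BEG, DEJ, DFG, EFJ, FGJ

so the chain groups are C_0 ≅ Z^7, C_1 ≅ Z^21, C_2 ≅ Z^14.

Boundary ∂_1: C_1 → C_0 maps an edge to its endpoints' difference, ∂[p,q] = q − p.
The resulting 7×21 matrix has rank 6, and its Smith normal form has invariant factors (1,1,1,1,1,1).

Boundary ∂_2: C_2 → C_1 maps a triangle to the signed sum of its edges. For instance
  ∂ABJ = BJ − AJ + AB,
  ∂AEG = EG − AG + AE.
As a 21×14 matrix over Z this has rank 13, with invariant factors (1,1,1,1,1,1,1,1,1,1,1,1,1).

Reading off H_k = ker ∂_k / im ∂_{k+1}:

  H_0: rank C_0 − rank ∂_1 = 7 − 6 = 1, and the invariant factors of ∂_1 are all 1, so H_0 ≅ Z.
  H_1: rank ker ∂_1 − rank ∂_2 = (21 − 6) − 13 = 2, and the invariant factors of ∂_2 are all 1, so H_1 ≅ Z^2.
  H_2: rank ker ∂_2 − rank ∂_3 = (14 − 13) − 0 = 1, and there is no ∂_3, so H_2 ≅ Z.

H_0 = Z,  H_1 = Z^2,  H_2 = Z.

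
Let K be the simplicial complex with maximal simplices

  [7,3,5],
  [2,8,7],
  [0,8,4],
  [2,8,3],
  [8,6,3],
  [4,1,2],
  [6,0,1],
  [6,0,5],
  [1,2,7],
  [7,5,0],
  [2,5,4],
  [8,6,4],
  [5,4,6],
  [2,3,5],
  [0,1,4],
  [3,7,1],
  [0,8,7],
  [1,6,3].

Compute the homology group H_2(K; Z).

We work with the vertex ordering 0 < 1 < 2 < 3 < 4 < 5 < 6 < 7 < 8. The simplices of K, each written with vertices in increasing order, are:

  0-simplices (9): [0], [1], [2], [3], [4], [5], [6], [7], [8]
  1-simplices (27): (27 of them)
  2-simplices (18): [0,1,4], [0,1,6], [0,4,8], [0,5,6], [0,5,7], [0,7,8], [1,2,4], [1,2,7], [1,3,6], [1,3,7], [2,3,5], [2,3,8], [2,4,5], [2,7,8], [3,5,7], [3,6,8], [4,5,6], [4,6,8]

so the chain groups are C_0 ≅ Z^9, C_1 ≅ Z^27, C_2 ≅ Z^18.

Boundary ∂_1: C_1 → C_0 is given by ∂[p,q] = [q] − [p]. For instance
  ∂[0,5] = [5] − [0].
This gives a 9×27 integer matrix of rank 8; reducing to Smith normal form yields diagonal entries (1,1,1,1,1,1,1,1).

Boundary ∂_2: C_2 → C_1 acts by ∂[p,q,r] = [q,r] − [p,r] + [p,q]. For instance
  ∂[0,1,4] = [1,4] − [0,4] + [0,1],
  ∂[2,4,5] = [4,5] − [2,5] + [2,4].
As a 27×18 matrix over Z this has rank 18, with invariant factors (1,1,1,1,1,1,1,1,1,1,1,1,1,1,1,1,1,2).

Computing H_k = (kernel of ∂_k) / (image of ∂_{k+1}):

  H_2: rank ker ∂_2 − rank ∂_3 = (18 − 18) − 0 = 0, and there is no ∂_3, so H_2 ≅ 0.

H_2 = 0.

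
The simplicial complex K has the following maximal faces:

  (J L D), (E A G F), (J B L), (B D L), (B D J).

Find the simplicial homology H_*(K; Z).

Order the vertices as A < B < D < E < F < G < J < L. Listing each simplex with vertices in this order, K has dimension 3 with simplices:

  0-simplices (8): A, B, D, E, F, G, J, L
  1-simplices (12): AE, AF, AG, BD, BJ, BL, DJ, DL, EF, EG, FG, JL
  2-simplices (8): AEF, AEG, AFG, BDJ, BDL, BJL, DJL, EFG
  3-simplices (1): AEFG

Hence C_0 ≅ Z^8, C_1 ≅ Z^12, C_2 ≅ Z^8, C_3 ≅ Z^1.

Boundary ∂_1: C_1 → C_0 is given by ∂[p,q] = [q] − [p].
As a 8×12 matrix over Z this has rank 6, with invariant factors (1,1,1,1,1,1).

Boundary ∂_2: C_2 → C_1 acts by ∂[p,q,r] = [q,r] − [p,r] + [p,q]. For instance
  ∂AEF = EF − AF + AE,
  ∂BDL = DL − BL + BD.
This gives a 12×8 integer matrix of rank 6; reducing to Smith normal form yields diagonal entries (1,1,1,1,1,1).

The boundary map ∂_3: C_3 → C_2 sends each 3-simplex σ to the alternating sum Σ_i (−1)^i (σ with its i-th vertex removed). For instance
  ∂AEFG = EFG − AFG + AEG − AEF.
As a 8×1 matrix over Z this has rank 1, with invariant factors (1).

Reading off H_k = ker ∂_k / im ∂_{k+1}:

  H_0: rank C_0 − rank ∂_1 = 8 − 6 = 2, and the invariant factors of ∂_1 are all 1, so H_0 ≅ Z^2.
  H_1: rank ker ∂_1 − rank ∂_2 = (12 − 6) − 6 = 0, and the invariant factors of ∂_2 are all 1, so H_1 ≅ 0.
  H_2: rank ker ∂_2 − rank ∂_3 = (8 − 6) − 1 = 1, and the invariant factors of ∂_3 are all 1, so H_2 ≅ Z.
  H_3: rank ker ∂_3 − rank ∂_4 = (1 − 1) − 0 = 0, and there is no ∂_4, so H_3 ≅ 0.

As a check, the Euler characteristic is 8 − 12 + 8 − 1 = 3, which agrees with 2 − 0 + 1 − 0 = 3.

H_0 ≅ Z^2,  H_1 = 0,  H_2 ≅ Z,  H_3 = 0.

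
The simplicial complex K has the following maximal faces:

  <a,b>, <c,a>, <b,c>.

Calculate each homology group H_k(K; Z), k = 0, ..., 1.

H_0 ≅ Z,  H_1 ≅ Z.

Fix the vertex order a < b < c and write every simplex with vertices in increasing order. Then dim K = 1 and the simplices of K are:

  0-simplices (3): a, b, c
  1-simplices (3): ab, ac, bc

giving chain groups C_0 ≅ Z^3, C_1 ≅ Z^3.

∂_1: C_1 → C_0 sends each edge [p,q] (with p < q) to q − p. For instance
  ∂ab = b − a.
The 3×3 boundary matrix has rank 2 and Smith normal form diag(1,1).

Computing H_k = (kernel of ∂_k) / (image of ∂_{k+1}):

  H_0: rank C_0 − rank ∂_1 = 3 − 2 = 1, and the invariant factors of ∂_1 are all 1, so H_0 ≅ Z.
  H_1: rank ker ∂_1 − rank ∂_2 = (3 − 2) − 0 = 1, and there is no ∂_2, so H_1 ≅ Z.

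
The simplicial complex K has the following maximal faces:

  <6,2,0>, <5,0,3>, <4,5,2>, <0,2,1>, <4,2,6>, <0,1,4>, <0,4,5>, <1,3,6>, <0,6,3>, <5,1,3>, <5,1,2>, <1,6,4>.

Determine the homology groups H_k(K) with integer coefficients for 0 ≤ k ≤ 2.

H_0 ≅ Z,  H_1 ≅ Z/2Z,  H_2 = 0.

K has 7 vertices, 18 edges, 12 triangles.
rank ∂_0 = 0, rank ∂_1 = 6 ⇒ b_0 = 7 − 0 − 6 = 1; all invariant factors of ∂_1 are 1 so no torsion. So H_0 ≅ Z.
rank ∂_1 = 6, rank ∂_2 = 12 ⇒ b_1 = 18 − 6 − 12 = 0; ∂_2 has invariant factor(s) [2] giving torsion. So H_1 ≅ Z/2Z.
rank ∂_2 = 12, rank ∂_3 = 0 ⇒ b_2 = 12 − 12 − 0 = 0. So H_2 ≅ 0.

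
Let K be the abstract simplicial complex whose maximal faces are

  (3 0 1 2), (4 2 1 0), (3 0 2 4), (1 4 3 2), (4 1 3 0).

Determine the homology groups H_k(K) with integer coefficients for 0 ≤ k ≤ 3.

H_0 ≅ Z,  H_1 = 0,  H_2 = 0,  H_3 ≅ Z.

We work with the vertex ordering 0 < 1 < 2 < 3 < 4. The simplices of K, each written with vertices in increasing order, are:

  0-simplices (5): [0], [1], [2], [3], [4]
  1-simplices (10): [0,1], [0,2], [0,3], [0,4], [1,2], [1,3], [1,4], [2,3], [2,4], [3,4]
  2-simplices (10): [0,1,2], [0,1,3], [0,1,4], [0,2,3], [0,2,4], [0,3,4], [1,2,3], [1,2,4], [1,3,4], [2,3,4]
  3-simplices (5): [0,1,2,3], [0,1,2,4], [0,1,3,4], [0,2,3,4], [1,2,3,4]

giving chain groups C_0 ≅ Z^5, C_1 ≅ Z^10, C_2 ≅ Z^10, C_3 ≅ Z^5.

The boundary map ∂_1: C_1 → C_0 maps an edge to its endpoints' difference, ∂[p,q] = q − p.
As a 5×10 matrix over Z this has rank 4, with invariant factors (1,1,1,1).

Boundary ∂_2: C_2 → C_1 sends each 2-simplex [p,q,r] to [q,r] − [p,r] + [p,q]. For instance
  ∂[0,1,4] = [1,4] − [0,4] + [0,1],
  ∂[1,3,4] = [3,4] − [1,4] + [1,3].
The 10×10 boundary matrix has rank 6 and Smith normal form diag(1,1,1,1,1,1).

∂_3: C_3 → C_2 sends each 3-simplex σ to the alternating sum Σ_i (−1)^i (σ with its i-th vertex removed). For instance
  ∂[0,1,2,4] = [1,2,4] − [0,2,4] + [0,1,4] − [0,1,2],
  ∂[0,2,3,4] = [2,3,4] − [0,3,4] + [0,2,4] − [0,2,3].
As a 10×5 matrix over Z this has rank 4, with invariant factors (1,1,1,1).

From H_k ≅ ker(∂_k) / im(∂_{k+1}) we obtain:

  H_0: rank C_0 − rank ∂_1 = 5 − 4 = 1, and the invariant factors of ∂_1 are all 1, so H_0 ≅ Z.
  H_1: rank ker ∂_1 − rank ∂_2 = (10 − 4) − 6 = 0, and the invariant factors of ∂_2 are all 1, so H_1 ≅ 0.
  H_2: rank ker ∂_2 − rank ∂_3 = (10 − 6) − 4 = 0, and the invariant factors of ∂_3 are all 1, so H_2 ≅ 0.
  H_3: rank ker ∂_3 − rank ∂_4 = (5 − 4) − 0 = 1, and there is no ∂_4, so H_3 ≅ Z.

As a check, the Euler characteristic is 5 − 10 + 10 − 5 = 0, which agrees with 1 − 0 + 0 − 1 = 0.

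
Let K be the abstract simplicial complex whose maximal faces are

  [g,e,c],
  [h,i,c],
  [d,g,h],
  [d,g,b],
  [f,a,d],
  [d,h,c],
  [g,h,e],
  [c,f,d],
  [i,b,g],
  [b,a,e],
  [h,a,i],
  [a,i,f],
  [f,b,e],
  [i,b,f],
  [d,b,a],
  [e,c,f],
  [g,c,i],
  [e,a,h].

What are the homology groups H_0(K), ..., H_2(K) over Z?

H_0 = Z,  H_1 = Z × Z/2,  H_2 = 0.

K has 9 vertices, 27 edges, 18 triangles.
rank ∂_0 = 0, rank ∂_1 = 8 ⇒ b_0 = 9 − 0 − 8 = 1; all invariant factors of ∂_1 are 1 so no torsion. So H_0 = Z.
rank ∂_1 = 8, rank ∂_2 = 18 ⇒ b_1 = 27 − 8 − 18 = 1; ∂_2 has invariant factor(s) [2] giving torsion. So H_1 = Z × Z/2.
rank ∂_2 = 18, rank ∂_3 = 0 ⇒ b_2 = 18 − 18 − 0 = 0. So H_2 = 0.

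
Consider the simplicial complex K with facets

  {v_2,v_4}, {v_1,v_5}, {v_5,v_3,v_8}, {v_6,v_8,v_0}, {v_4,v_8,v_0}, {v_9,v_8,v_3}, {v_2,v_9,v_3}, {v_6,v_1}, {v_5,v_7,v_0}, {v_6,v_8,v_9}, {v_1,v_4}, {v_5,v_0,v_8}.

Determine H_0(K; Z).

H_0 ≅ Z.

Take the total order v_0 < v_1 < v_2 < v_3 < v_4 < v_5 < v_6 < v_7 < v_8 < v_9 on the vertex set. Then K (dimension 2) consists of the simplices:

  0-simplices (10): [v_0], [v_1], [v_2], [v_3], [v_4], [v_5], [v_6], [v_7], [v_8], [v_9]
  1-simplices (20): (20 of them)
  2-simplices (8): [v_0,v_4,v_8], [v_0,v_5,v_7], [v_0,v_5,v_8], [v_0,v_6,v_8], [v_2,v_3,v_9], [v_3,v_5,v_8], [v_3,v_8,v_9], [v_6,v_8,v_9]

so the chain groups are C_0 ≅ Z^10, C_1 ≅ Z^20, C_2 ≅ Z^8.

Boundary ∂_1: C_1 → C_0 maps an edge to its endpoints' difference, ∂[p,q] = q − p. For instance
  ∂[v_6,v_8] = [v_8] − [v_6].
This gives a 10×20 integer matrix of rank 9; reducing to Smith normal form yields diagonal entries (1,1,1,1,1,1,1,1,1).

∂_2: C_2 → C_1 maps a triangle to the signed sum of its edges. For instance
  ∂[v_3,v_5,v_8] = [v_5,v_8] − [v_3,v_8] + [v_3,v_5],
  ∂[v_0,v_5,v_7] = [v_5,v_7] − [v_0,v_7] + [v_0,v_5].
This gives a 20×8 integer matrix of rank 8; reducing to Smith normal form yields diagonal entries (1,1,1,1,1,1,1,1).

From H_k ≅ ker(∂_k) / im(∂_{k+1}) we obtain:

  H_0: rank C_0 − rank ∂_1 = 10 − 9 = 1, and the invariant factors of ∂_1 are all 1, so H_0 = Z.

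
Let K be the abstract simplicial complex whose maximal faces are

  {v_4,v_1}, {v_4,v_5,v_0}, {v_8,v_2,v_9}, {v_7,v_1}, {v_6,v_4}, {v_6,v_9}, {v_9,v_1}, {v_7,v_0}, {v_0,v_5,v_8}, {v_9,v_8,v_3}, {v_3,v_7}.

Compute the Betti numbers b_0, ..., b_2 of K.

b_0 = 1, b_1 = 4, b_2 = 0.

Fix the vertex order v_0 < v_1 < v_2 < v_3 < v_4 < v_5 < v_6 < v_7 < v_8 < v_9 and write every simplex with vertices in increasing order. Then dim K = 2 and the simplices of K are:

  0-simplices (10): [v_0], [v_1], [v_2], [v_3], [v_4], [v_5], [v_6], [v_7], [v_8], [v_9]
  1-simplices (17): (17 of them)
  2-simplices (4): [v_0,v_4,v_5], [v_0,v_5,v_8], [v_2,v_8,v_9], [v_3,v_8,v_9]

giving chain groups C_0 ≅ Z^10, C_1 ≅ Z^17, C_2 ≅ Z^4.

The boundary map ∂_1: C_1 → C_0 sends each edge [p,q] (with p < q) to q − p. For instance
  ∂[v_8,v_9] = [v_9] − [v_8].
The 10×17 boundary matrix has rank 9 and Smith normal form diag(1,1,1,1,1,1,1,1,1).

∂_2: C_2 → C_1 sends each 2-simplex [p,q,r] to [q,r] − [p,r] + [p,q]. For instance
  ∂[v_0,v_5,v_8] = [v_5,v_8] − [v_0,v_8] + [v_0,v_5],
  ∂[v_3,v_8,v_9] = [v_8,v_9] − [v_3,v_9] + [v_3,v_8].
This gives a 17×4 integer matrix of rank 4; reducing to Smith normal form yields diagonal entries (1,1,1,1).

Now H_k = ker ∂_k / im ∂_{k+1}, so:

  H_0: rank C_0 − rank ∂_1 = 10 − 9 = 1, and the invariant factors of ∂_1 are all 1, so H_0 = Z.
  H_1: rank ker ∂_1 − rank ∂_2 = (17 − 9) − 4 = 4, and the invariant factors of ∂_2 are all 1, so H_1 = Z^4.
  H_2: rank ker ∂_2 − rank ∂_3 = (4 − 4) − 0 = 0, and there is no ∂_3, so H_2 = 0.

Hence the Betti numbers are b_0 = 1, b_1 = 4, b_2 = 0.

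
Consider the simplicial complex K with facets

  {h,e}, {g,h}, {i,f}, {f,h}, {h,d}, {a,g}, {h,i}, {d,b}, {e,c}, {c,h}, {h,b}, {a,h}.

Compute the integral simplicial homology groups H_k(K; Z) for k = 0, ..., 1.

H_0 = Z,  H_1 = Z^4.

We work with the vertex ordering a < b < c < d < e < f < g < h < i. The simplices of K, each written with vertices in increasing order, are:

  0-simplices (9): a, b, c, d, e, f, g, h, i
  1-simplices (12): ag, ah, bd, bh, ce, ch, dh, eh, fh, fi, gh, hi

Hence C_0 ≅ Z^9, C_1 ≅ Z^12.

∂_1: C_1 → C_0 sends each edge [p,q] (with p < q) to q − p. For instance
  ∂bh = h − b.
This gives a 9×12 integer matrix of rank 8; reducing to Smith normal form yields diagonal entries (1,1,1,1,1,1,1,1).

Now H_k = ker ∂_k / im ∂_{k+1}, so:

  H_0: rank C_0 − rank ∂_1 = 9 − 8 = 1, and the invariant factors of ∂_1 are all 1, so H_0 ≅ Z.
  H_1: rank ker ∂_1 − rank ∂_2 = (12 − 8) − 0 = 4, and there is no ∂_2, so H_1 ≅ Z^4.

As a check, the Euler characteristic is 9 − 12 = -3, which agrees with 1 − 4 = -3.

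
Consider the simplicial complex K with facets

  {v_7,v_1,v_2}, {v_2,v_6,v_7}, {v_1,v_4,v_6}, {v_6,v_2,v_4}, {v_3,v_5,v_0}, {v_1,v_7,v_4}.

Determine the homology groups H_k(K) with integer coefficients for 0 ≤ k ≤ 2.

H_0 = Z^2,  H_1 = Z,  H_2 = 0.

Take the total order v_0 < v_1 < v_2 < v_3 < v_4 < v_5 < v_6 < v_7 on the vertex set. Then K (dimension 2) consists of the simplices:

  0-simplices (8): [v_0], [v_1], [v_2], [v_3], [v_4], [v_5], [v_6], [v_7]
  1-simplices (13): [v_0,v_3], [v_0,v_5], [v_1,v_2], [v_1,v_4], [v_1,v_6], [v_1,v_7], [v_2,v_4], [v_2,v_6], [v_2,v_7], [v_3,v_5], [v_4,v_6], [v_4,v_7], [v_6,v_7]
  2-simplices (6): [v_0,v_3,v_5], [v_1,v_2,v_7], [v_1,v_4,v_6], [v_1,v_4,v_7], [v_2,v_4,v_6], [v_2,v_6,v_7]

giving chain groups C_0 ≅ Z^8, C_1 ≅ Z^13, C_2 ≅ Z^6.

Boundary ∂_1: C_1 → C_0 maps an edge to its endpoints' difference, ∂[p,q] = q − p.
As a 8×13 matrix over Z this has rank 6, with invariant factors (1,1,1,1,1,1).

Boundary ∂_2: C_2 → C_1 maps a triangle to the signed sum of its edges. For instance
  ∂[v_1,v_4,v_7] = [v_4,v_7] − [v_1,v_7] + [v_1,v_4],
  ∂[v_0,v_3,v_5] = [v_3,v_5] − [v_0,v_5] + [v_0,v_3].
As a 13×6 matrix over Z this has rank 6, with invariant factors (1,1,1,1,1,1).

Now H_k = ker ∂_k / im ∂_{k+1}, so:

  H_0: rank C_0 − rank ∂_1 = 8 − 6 = 2, and the invariant factors of ∂_1 are all 1, so H_0 = Z^2.
  H_1: rank ker ∂_1 − rank ∂_2 = (13 − 6) − 6 = 1, and the invariant factors of ∂_2 are all 1, so H_1 = Z.
  H_2: rank ker ∂_2 − rank ∂_3 = (6 − 6) − 0 = 0, and there is no ∂_3, so H_2 = 0.

(K is a triangulation of the disjoint union of the 2-simplex and the Möbius band.)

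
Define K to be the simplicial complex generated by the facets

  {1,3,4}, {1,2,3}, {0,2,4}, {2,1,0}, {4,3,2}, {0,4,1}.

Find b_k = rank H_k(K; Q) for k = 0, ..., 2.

K has 5 vertices, 9 edges, 6 triangles.
rank ∂_0 = 0, rank ∂_1 = 4 ⇒ b_0 = 5 − 0 − 4 = 1; all invariant factors of ∂_1 are 1 so no torsion. So H_0 ≅ Z.
rank ∂_1 = 4, rank ∂_2 = 5 ⇒ b_1 = 9 − 4 − 5 = 0; all invariant factors of ∂_2 are 1 so no torsion. So H_1 ≅ 0.
rank ∂_2 = 5, rank ∂_3 = 0 ⇒ b_2 = 6 − 5 − 0 = 1. So H_2 ≅ Z.

b_0 = 1, b_1 = 0, b_2 = 1.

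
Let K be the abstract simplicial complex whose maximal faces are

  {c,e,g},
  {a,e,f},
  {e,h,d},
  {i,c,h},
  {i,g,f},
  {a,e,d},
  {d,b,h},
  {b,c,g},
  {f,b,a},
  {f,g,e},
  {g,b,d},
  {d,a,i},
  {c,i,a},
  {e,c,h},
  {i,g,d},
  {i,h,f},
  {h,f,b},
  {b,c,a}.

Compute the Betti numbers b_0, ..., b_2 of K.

b_0 = 1, b_1 = 2, b_2 = 1.

Order the vertices as a < b < c < d < e < f < g < h < i. Listing each simplex with vertices in this order, K has dimension 2 with simplices:

  0-simplices (9): a, b, c, d, e, f, g, h, i
  1-simplices (27): ab, ac, ad, ae, af, ai, bc, bd, bf, bg, bh, ce, cg, ch, ci, de, dg, dh, di, ef, eg, eh, fg, fh, fi, gi, hi
  2-simplices (18): abc, abf, aci, ade, adi, aef, bcg, bdg, bdh, bfh, ceg, ceh, chi, deh, dgi, efg, fgi, fhi

so the chain groups are C_0 ≅ Z^9, C_1 ≅ Z^27, C_2 ≅ Z^18.

∂_1: C_1 → C_0 maps an edge to its endpoints' difference, ∂[p,q] = q − p. For instance
  ∂bh = h − b.
As a 9×27 matrix over Z this has rank 8, with invariant factors (1,1,1,1,1,1,1,1).

Boundary ∂_2: C_2 → C_1 sends each 2-simplex [p,q,r] to [q,r] − [p,r] + [p,q]. For instance
  ∂efg = fg − eg + ef,
  ∂aef = ef − af + ae.
This gives a 27×18 integer matrix of rank 17; reducing to Smith normal form yields diagonal entries (1,1,1,1,1,1,1,1,1,1,1,1,1,1,1,1,1).

From H_k ≅ ker(∂_k) / im(∂_{k+1}) we obtain:

  H_0: rank C_0 − rank ∂_1 = 9 − 8 = 1, and the invariant factors of ∂_1 are all 1, so H_0 = Z.
  H_1: rank ker ∂_1 − rank ∂_2 = (27 − 8) − 17 = 2, and the invariant factors of ∂_2 are all 1, so H_1 = Z^2.
  H_2: rank ker ∂_2 − rank ∂_3 = (18 − 17) − 0 = 1, and there is no ∂_3, so H_2 = Z.

Hence the Betti numbers are b_0 = 1, b_1 = 2, b_2 = 1.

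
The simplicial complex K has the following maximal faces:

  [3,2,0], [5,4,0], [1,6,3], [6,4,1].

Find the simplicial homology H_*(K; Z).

Take the total order 0 < 1 < 2 < 3 < 4 < 5 < 6 on the vertex set. Then K (dimension 2) consists of the simplices:

  0-simplices (7): [0], [1], [2], [3], [4], [5], [6]
  1-simplices (11): [0,2], [0,3], [0,4], [0,5], [1,3], [1,4], [1,6], [2,3], [3,6], [4,5], [4,6]
  2-simplices (4): [0,2,3], [0,4,5], [1,3,6], [1,4,6]

so the chain groups are C_0 ≅ Z^7, C_1 ≅ Z^11, C_2 ≅ Z^4.

∂_1: C_1 → C_0 maps an edge to its endpoints' difference, ∂[p,q] = q − p. For instance
  ∂[1,3] = [3] − [1].
As a 7×11 matrix over Z this has rank 6, with invariant factors (1,1,1,1,1,1).

Boundary ∂_2: C_2 → C_1 sends each 2-simplex [p,q,r] to [q,r] − [p,r] + [p,q]. For instance
  ∂[1,3,6] = [3,6] − [1,6] + [1,3],
  ∂[0,2,3] = [2,3] − [0,3] + [0,2].
This gives a 11×4 integer matrix of rank 4; reducing to Smith normal form yields diagonal entries (1,1,1,1).

Computing H_k = (kernel of ∂_k) / (image of ∂_{k+1}):

  H_0: rank C_0 − rank ∂_1 = 7 − 6 = 1, and the invariant factors of ∂_1 are all 1, so H_0 = Z.
  H_1: rank ker ∂_1 − rank ∂_2 = (11 − 6) − 4 = 1, and the invariant factors of ∂_2 are all 1, so H_1 = Z.
  H_2: rank ker ∂_2 − rank ∂_3 = (4 − 4) − 0 = 0, and there is no ∂_3, so H_2 = 0.

H_0 ≅ Z,  H_1 ≅ Z,  H_2 = 0.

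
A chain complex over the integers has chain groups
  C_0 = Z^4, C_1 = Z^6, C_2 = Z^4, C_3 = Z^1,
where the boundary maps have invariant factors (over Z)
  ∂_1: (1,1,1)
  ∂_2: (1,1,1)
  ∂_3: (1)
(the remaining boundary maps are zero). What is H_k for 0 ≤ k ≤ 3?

H_0 ≅ Z,  H_1 = 0,  H_2 = 0,  H_3 = 0.

H_0: b_0 = 4 − 0 − 3 = 1; torsion from ∂_1 factors > 1: none. So H_0 ≅ Z.
H_1: b_1 = 6 − 3 − 3 = 0; torsion from ∂_2 factors > 1: none. So H_1 ≅ 0.
H_2: b_2 = 4 − 3 − 1 = 0; torsion from ∂_3 factors > 1: none. So H_2 ≅ 0.
H_3: b_3 = 1 − 1 − 0 = 0; torsion from ∂_4 factors > 1: none. So H_3 ≅ 0.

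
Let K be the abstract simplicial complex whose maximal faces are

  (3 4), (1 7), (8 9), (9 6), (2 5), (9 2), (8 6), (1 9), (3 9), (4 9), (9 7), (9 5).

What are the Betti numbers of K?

K has 9 vertices, 12 edges.
rank ∂_0 = 0, rank ∂_1 = 8 ⇒ b_0 = 9 − 0 − 8 = 1; all invariant factors of ∂_1 are 1 so no torsion. So H_0 ≅ Z.
rank ∂_1 = 8, rank ∂_2 = 0 ⇒ b_1 = 12 − 8 − 0 = 4. So H_1 ≅ Z^4.

b_0 = 1, b_1 = 4.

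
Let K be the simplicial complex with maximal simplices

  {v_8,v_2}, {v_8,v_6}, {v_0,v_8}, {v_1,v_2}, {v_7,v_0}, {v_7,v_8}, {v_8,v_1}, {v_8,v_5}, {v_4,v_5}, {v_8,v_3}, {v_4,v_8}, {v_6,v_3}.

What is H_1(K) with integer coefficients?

H_1 = Z^4.

K has 9 vertices, 12 edges.
rank ∂_1 = 8, rank ∂_2 = 0 ⇒ b_1 = 12 − 8 − 0 = 4. So H_1 = Z^4.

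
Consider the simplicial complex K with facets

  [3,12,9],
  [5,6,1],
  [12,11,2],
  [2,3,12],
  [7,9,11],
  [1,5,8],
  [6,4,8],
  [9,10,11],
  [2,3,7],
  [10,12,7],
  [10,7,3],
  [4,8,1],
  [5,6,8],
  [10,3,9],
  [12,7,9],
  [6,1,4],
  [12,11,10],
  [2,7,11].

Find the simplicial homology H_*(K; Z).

H_0 = Z^2,  H_1 = Z/2,  H_2 = Z.

Order the vertices as 1 < 2 < 3 < 4 < 5 < 6 < 7 < 8 < 9 < 10 < 11 < 12. Listing each simplex with vertices in this order, K has dimension 2 with simplices:

  0-simplices (12): [1], [2], [3], [4], [5], [6], [7], [8], [9], [10], [11], [12]
  1-simplices (27): (27 of them)
  2-simplices (18): (18 of them)

Hence C_0 ≅ Z^12, C_1 ≅ Z^27, C_2 ≅ Z^18.

The boundary map ∂_1: C_1 → C_0 is given by ∂[p,q] = [q] − [p]. For instance
  ∂[7,12] = [12] − [7].
The 12×27 boundary matrix has rank 10 and Smith normal form diag(1,1,1,1,1,1,1,1,1,1).

Boundary ∂_2: C_2 → C_1 sends each 2-simplex [p,q,r] to [q,r] − [p,r] + [p,q]. For instance
  ∂[2,11,12] = [11,12] − [2,12] + [2,11],
  ∂[7,9,12] = [9,12] − [7,12] + [7,9].
The 27×18 boundary matrix has rank 17 and Smith normal form diag(1,1,1,1,1,1,1,1,1,1,1,1,1,1,1,1,2).

Reading off H_k = ker ∂_k / im ∂_{k+1}:

  H_0: rank C_0 − rank ∂_1 = 12 − 10 = 2, and the invariant factors of ∂_1 are all 1, so H_0 ≅ Z^2.
  H_1: rank ker ∂_1 − rank ∂_2 = (27 − 10) − 17 = 0, and ∂_2 has invariant factor 2 > 1, so H_1 ≅ Z/2.
  H_2: rank ker ∂_2 − rank ∂_3 = (18 − 17) − 0 = 1, and there is no ∂_3, so H_2 ≅ Z.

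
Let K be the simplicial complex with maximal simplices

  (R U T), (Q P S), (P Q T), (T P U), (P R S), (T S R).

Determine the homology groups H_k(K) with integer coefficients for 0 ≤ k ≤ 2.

H_0 ≅ Z,  H_1 ≅ Z,  H_2 = 0.

Take the total order P < Q < R < S < T < U on the vertex set. Then K (dimension 2) consists of the simplices:

  0-simplices (6): P, Q, R, S, T, U
  1-simplices (12): PQ, PR, PS, PT, PU, QS, QT, RS, RT, RU, ST, TU
  2-simplices (6): PQS, PQT, PRS, PTU, RST, RTU

so the chain groups are C_0 ≅ Z^6, C_1 ≅ Z^12, C_2 ≅ Z^6.

∂_1: C_1 → C_0 is given by ∂[p,q] = [q] − [p]. For instance
  ∂QT = T − Q.
As a 6×12 matrix over Z this has rank 5, with invariant factors (1,1,1,1,1).

The boundary map ∂_2: C_2 → C_1 sends each 2-simplex [p,q,r] to [q,r] − [p,r] + [p,q]. For instance
  ∂PQS = QS − PS + PQ,
  ∂RTU = TU − RU + RT.
As a 12×6 matrix over Z this has rank 6, with invariant factors (1,1,1,1,1,1).

From H_k ≅ ker(∂_k) / im(∂_{k+1}) we obtain:

  H_0: rank C_0 − rank ∂_1 = 6 − 5 = 1, and the invariant factors of ∂_1 are all 1, so H_0 = Z.
  H_1: rank ker ∂_1 − rank ∂_2 = (12 − 5) − 6 = 1, and the invariant factors of ∂_2 are all 1, so H_1 = Z.
  H_2: rank ker ∂_2 − rank ∂_3 = (6 − 6) − 0 = 0, and there is no ∂_3, so H_2 = 0.

(K is a triangulation of the cylinder S^1 x I.)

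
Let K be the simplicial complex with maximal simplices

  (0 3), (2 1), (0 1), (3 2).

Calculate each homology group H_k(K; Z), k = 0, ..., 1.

H_0 ≅ Z,  H_1 ≅ Z.

Fix the vertex order 0 < 1 < 2 < 3 and write every simplex with vertices in increasing order. Then dim K = 1 and the simplices of K are:

  0-simplices (4): [0], [1], [2], [3]
  1-simplices (4): [0,1], [0,3], [1,2], [2,3]

Hence C_0 ≅ Z^4, C_1 ≅ Z^4.

The boundary map ∂_1: C_1 → C_0 maps an edge to its endpoints' difference, ∂[p,q] = q − p.
The resulting 4×4 matrix has rank 3, and its Smith normal form has invariant factors (1,1,1).

From H_k ≅ ker(∂_k) / im(∂_{k+1}) we obtain:

  H_0: rank C_0 − rank ∂_1 = 4 − 3 = 1, and the invariant factors of ∂_1 are all 1, so H_0 = Z.
  H_1: rank ker ∂_1 − rank ∂_2 = (4 − 3) − 0 = 1, and there is no ∂_2, so H_1 = Z.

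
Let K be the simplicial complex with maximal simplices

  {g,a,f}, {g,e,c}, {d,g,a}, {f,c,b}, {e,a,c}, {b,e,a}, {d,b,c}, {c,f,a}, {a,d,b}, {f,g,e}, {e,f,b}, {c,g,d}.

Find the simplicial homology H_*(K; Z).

We work with the vertex ordering a < b < c < d < e < f < g. The simplices of K, each written with vertices in increasing order, are:

  0-simplices (7): a, b, c, d, e, f, g
  1-simplices (18): ab, ac, ad, ae, af, ag, bc, bd, be, bf, cd, ce, cf, cg, dg, ef, eg, fg
  2-simplices (12): abd, abe, ace, acf, adg, afg, bcd, bcf, bef, cdg, ceg, efg

so the chain groups are C_0 ≅ Z^7, C_1 ≅ Z^18, C_2 ≅ Z^12.

The boundary map ∂_1: C_1 → C_0 sends each edge [p,q] (with p < q) to q − p. For instance
  ∂ac = c − a.
As a 7×18 matrix over Z this has rank 6, with invariant factors (1,1,1,1,1,1).

The boundary map ∂_2: C_2 → C_1 acts by ∂[p,q,r] = [q,r] − [p,r] + [p,q]. For instance
  ∂afg = fg − ag + af,
  ∂adg = dg − ag + ad.
The resulting 18×12 matrix has rank 12, and its Smith normal form has invariant factors (1,1,1,1,1,1,1,1,1,1,1,2).

Now H_k = ker ∂_k / im ∂_{k+1}, so:

  H_0: rank C_0 − rank ∂_1 = 7 − 6 = 1, and the invariant factors of ∂_1 are all 1, so H_0 = Z.
  H_1: rank ker ∂_1 − rank ∂_2 = (18 − 6) − 12 = 0, and ∂_2 has invariant factor 2 > 1, so H_1 = Z_2.
  H_2: rank ker ∂_2 − rank ∂_3 = (12 − 12) − 0 = 0, and there is no ∂_3, so H_2 = 0.

As a check, the Euler characteristic is 7 − 18 + 12 = 1, which agrees with 1 − 0 + 0 = 1.

H_0 ≅ Z,  H_1 ≅ Z_2,  H_2 = 0.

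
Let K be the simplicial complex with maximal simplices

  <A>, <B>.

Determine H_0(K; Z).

Fix the vertex order A < B and write every simplex with vertices in increasing order. Then dim K = 0 and the simplices of K are:

  0-simplices (2): A, B

Hence C_0 ≅ Z^2.

Computing H_k = (kernel of ∂_k) / (image of ∂_{k+1}):

  H_0: rank C_0 − rank ∂_1 = 2 − 0 = 2, and there is no ∂_1, so H_0 ≅ Z^2.

H_0 ≅ Z^2.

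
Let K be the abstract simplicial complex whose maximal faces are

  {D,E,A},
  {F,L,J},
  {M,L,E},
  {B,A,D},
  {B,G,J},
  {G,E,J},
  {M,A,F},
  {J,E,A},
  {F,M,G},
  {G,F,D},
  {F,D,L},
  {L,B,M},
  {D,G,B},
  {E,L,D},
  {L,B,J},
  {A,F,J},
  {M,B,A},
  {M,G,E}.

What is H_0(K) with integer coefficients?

H_0 = Z.

Order the vertices as A < B < D < E < F < G < J < L < M. Listing each simplex with vertices in this order, K has dimension 2 with simplices:

  0-simplices (9): A, B, D, E, F, G, J, L, M
  1-simplices (27): AB, AD, AE, AF, AJ, AM, BD, BG, BJ, BL, BM, DE, DF, DG, DL, EG, EJ, EL, EM, FG, FJ, FL, FM, GJ, GM, JL, LM
  2-simplices (18): ABD, ABM, ADE, AEJ, AFJ, AFM, BDG, BGJ, BJL, BLM, DEL, DFG, DFL, EGJ, EGM, ELM, FGM, FJL

Hence C_0 ≅ Z^9, C_1 ≅ Z^27, C_2 ≅ Z^18.

∂_1: C_1 → C_0 sends each edge [p,q] (with p < q) to q − p. For instance
  ∂GM = M − G.
As a 9×27 matrix over Z this has rank 8, with invariant factors (1,1,1,1,1,1,1,1).

The boundary map ∂_2: C_2 → C_1 maps a triangle to the signed sum of its edges. For instance
  ∂EGJ = GJ − EJ + EG,
  ∂BDG = DG − BG + BD.
The 27×18 boundary matrix has rank 17 and Smith normal form diag(1,1,1,1,1,1,1,1,1,1,1,1,1,1,1,1,1).

From H_k ≅ ker(∂_k) / im(∂_{k+1}) we obtain:

  H_0: rank C_0 − rank ∂_1 = 9 − 8 = 1, and the invariant factors of ∂_1 are all 1, so H_0 ≅ Z.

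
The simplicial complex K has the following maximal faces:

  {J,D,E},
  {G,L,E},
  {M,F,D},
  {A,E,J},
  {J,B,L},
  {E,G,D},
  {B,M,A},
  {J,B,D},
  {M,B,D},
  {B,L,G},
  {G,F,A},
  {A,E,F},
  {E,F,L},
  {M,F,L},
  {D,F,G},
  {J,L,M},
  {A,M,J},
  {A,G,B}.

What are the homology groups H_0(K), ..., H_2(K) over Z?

We work with the vertex ordering A < B < D < E < F < G < J < L < M. The simplices of K, each written with vertices in increasing order, are:

  0-simplices (9): A, B, D, E, F, G, J, L, M
  1-simplices (27): AB, AE, AF, AG, AJ, AM, BD, BG, BJ, BL, BM, DE, DF, DG, DJ, DM, EF, EG, EJ, EL, FG, FL, FM, GL, JL, JM, LM
  2-simplices (18): ABG, ABM, AEF, AEJ, AFG, AJM, BDJ, BDM, BGL, BJL, DEG, DEJ, DFG, DFM, EFL, EGL, FLM, JLM

giving chain groups C_0 ≅ Z^9, C_1 ≅ Z^27, C_2 ≅ Z^18.

∂_1: C_1 → C_0 is given by ∂[p,q] = [q] − [p].
The resulting 9×27 matrix has rank 8, and its Smith normal form has invariant factors (1,1,1,1,1,1,1,1).

∂_2: C_2 → C_1 acts by ∂[p,q,r] = [q,r] − [p,r] + [p,q]. For instance
  ∂AEJ = EJ − AJ + AE,
  ∂AJM = JM − AM + AJ.
This gives a 27×18 integer matrix of rank 18; reducing to Smith normal form yields diagonal entries (1,1,1,1,1,1,1,1,1,1,1,1,1,1,1,1,1,2).

From H_k ≅ ker(∂_k) / im(∂_{k+1}) we obtain:

  H_0: rank C_0 − rank ∂_1 = 9 − 8 = 1, and the invariant factors of ∂_1 are all 1, so H_0 ≅ Z.
  H_1: rank ker ∂_1 − rank ∂_2 = (27 − 8) − 18 = 1, and ∂_2 has invariant factor 2 > 1, so H_1 ≅ Z ⊕ Z/2.
  H_2: rank ker ∂_2 − rank ∂_3 = (18 − 18) − 0 = 0, and there is no ∂_3, so H_2 ≅ 0.

H_0 = Z,  H_1 = Z ⊕ Z/2,  H_2 = 0.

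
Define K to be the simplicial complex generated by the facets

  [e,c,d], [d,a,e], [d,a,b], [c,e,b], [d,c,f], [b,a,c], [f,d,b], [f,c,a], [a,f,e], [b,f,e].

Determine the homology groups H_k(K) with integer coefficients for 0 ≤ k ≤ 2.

H_0 = Z,  H_1 = Z/2,  H_2 = 0.

Fix the vertex order a < b < c < d < e < f and write every simplex with vertices in increasing order. Then dim K = 2 and the simplices of K are:

  0-simplices (6): a, b, c, d, e, f
  1-simplices (15): ab, ac, ad, ae, af, bc, bd, be, bf, cd, ce, cf, de, df, ef
  2-simplices (10): abc, abd, acf, ade, aef, bce, bdf, bef, cde, cdf

Hence C_0 ≅ Z^6, C_1 ≅ Z^15, C_2 ≅ Z^10.

∂_1: C_1 → C_0 maps an edge to its endpoints' difference, ∂[p,q] = q − p. For instance
  ∂ac = c − a.
The resulting 6×15 matrix has rank 5, and its Smith normal form has invariant factors (1,1,1,1,1).

Boundary ∂_2: C_2 → C_1 acts by ∂[p,q,r] = [q,r] − [p,r] + [p,q]. For instance
  ∂cdf = df − cf + cd,
  ∂aef = ef − af + ae.
The 15×10 boundary matrix has rank 10 and Smith normal form diag(1,1,1,1,1,1,1,1,1,2).

From H_k ≅ ker(∂_k) / im(∂_{k+1}) we obtain:

  H_0: rank C_0 − rank ∂_1 = 6 − 5 = 1, and the invariant factors of ∂_1 are all 1, so H_0 = Z.
  H_1: rank ker ∂_1 − rank ∂_2 = (15 − 5) − 10 = 0, and ∂_2 has invariant factor 2 > 1, so H_1 = Z/2.
  H_2: rank ker ∂_2 − rank ∂_3 = (10 − 10) − 0 = 0, and there is no ∂_3, so H_2 = 0.

As a check, the Euler characteristic is 6 − 15 + 10 = 1, which agrees with 1 − 0 + 0 = 1.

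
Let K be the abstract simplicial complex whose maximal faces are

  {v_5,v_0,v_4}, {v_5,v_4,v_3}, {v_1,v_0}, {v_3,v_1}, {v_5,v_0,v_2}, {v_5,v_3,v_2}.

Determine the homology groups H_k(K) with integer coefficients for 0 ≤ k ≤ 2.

H_0 = Z,  H_1 = Z,  H_2 = 0.

We work with the vertex ordering v_0 < v_1 < v_2 < v_3 < v_4 < v_5. The simplices of K, each written with vertices in increasing order, are:

  0-simplices (6): [v_0], [v_1], [v_2], [v_3], [v_4], [v_5]
  1-simplices (10): [v_0,v_1], [v_0,v_2], [v_0,v_4], [v_0,v_5], [v_1,v_3], [v_2,v_3], [v_2,v_5], [v_3,v_4], [v_3,v_5], [v_4,v_5]
  2-simplices (4): [v_0,v_2,v_5], [v_0,v_4,v_5], [v_2,v_3,v_5], [v_3,v_4,v_5]

giving chain groups C_0 ≅ Z^6, C_1 ≅ Z^10, C_2 ≅ Z^4.

Boundary ∂_1: C_1 → C_0 maps an edge to its endpoints' difference, ∂[p,q] = q − p. For instance
  ∂[v_0,v_2] = [v_2] − [v_0].
The 6×10 boundary matrix has rank 5 and Smith normal form diag(1,1,1,1,1).

∂_2: C_2 → C_1 sends each 2-simplex [p,q,r] to [q,r] − [p,r] + [p,q]. For instance
  ∂[v_0,v_4,v_5] = [v_4,v_5] − [v_0,v_5] + [v_0,v_4],
  ∂[v_3,v_4,v_5] = [v_4,v_5] − [v_3,v_5] + [v_3,v_4].
This gives a 10×4 integer matrix of rank 4; reducing to Smith normal form yields diagonal entries (1,1,1,1).

From H_k ≅ ker(∂_k) / im(∂_{k+1}) we obtain:

  H_0: rank C_0 − rank ∂_1 = 6 − 5 = 1, and the invariant factors of ∂_1 are all 1, so H_0 ≅ Z.
  H_1: rank ker ∂_1 − rank ∂_2 = (10 − 5) − 4 = 1, and the invariant factors of ∂_2 are all 1, so H_1 ≅ Z.
  H_2: rank ker ∂_2 − rank ∂_3 = (4 − 4) − 0 = 0, and there is no ∂_3, so H_2 ≅ 0.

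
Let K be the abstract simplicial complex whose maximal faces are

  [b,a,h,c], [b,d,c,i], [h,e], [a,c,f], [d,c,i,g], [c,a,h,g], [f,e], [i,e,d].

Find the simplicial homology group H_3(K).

H_3 ≅ 0.

We work with the vertex ordering a < b < c < d < e < f < g < h < i. The simplices of K, each written with vertices in increasing order, are:

  0-simplices (9): a, b, c, d, e, f, g, h, i
  1-simplices (22): ab, ac, af, ag, ah, bc, bd, bh, bi, cd, cf, cg, ch, ci, de, dg, di, ef, eh, ei, gh, gi
  2-simplices (16): abc, abh, acf, acg, ach, agh, bcd, bch, bci, bdi, cdg, cdi, cgh, cgi, dei, dgi
  3-simplices (4): abch, acgh, bcdi, cdgi

Hence C_0 ≅ Z^9, C_1 ≅ Z^22, C_2 ≅ Z^16, C_3 ≅ Z^4.

Boundary ∂_1: C_1 → C_0 maps an edge to its endpoints' difference, ∂[p,q] = q − p.
As a 9×22 matrix over Z this has rank 8, with invariant factors (1,1,1,1,1,1,1,1).

The boundary map ∂_2: C_2 → C_1 acts by ∂[p,q,r] = [q,r] − [p,r] + [p,q]. For instance
  ∂bch = ch − bh + bc,
  ∂acg = cg − ag + ac.
This gives a 22×16 integer matrix of rank 12; reducing to Smith normal form yields diagonal entries (1,1,1,1,1,1,1,1,1,1,1,1).

∂_3: C_3 → C_2 sends each 3-simplex σ to the alternating sum Σ_i (−1)^i (σ with its i-th vertex removed). For instance
  ∂acgh = cgh − agh + ach − acg,
  ∂abch = bch − ach + abh − abc.
This gives a 16×4 integer matrix of rank 4; reducing to Smith normal form yields diagonal entries (1,1,1,1).

From H_k ≅ ker(∂_k) / im(∂_{k+1}) we obtain:

  H_3: rank ker ∂_3 − rank ∂_4 = (4 − 4) − 0 = 0, and there is no ∂_4, so H_3 = 0.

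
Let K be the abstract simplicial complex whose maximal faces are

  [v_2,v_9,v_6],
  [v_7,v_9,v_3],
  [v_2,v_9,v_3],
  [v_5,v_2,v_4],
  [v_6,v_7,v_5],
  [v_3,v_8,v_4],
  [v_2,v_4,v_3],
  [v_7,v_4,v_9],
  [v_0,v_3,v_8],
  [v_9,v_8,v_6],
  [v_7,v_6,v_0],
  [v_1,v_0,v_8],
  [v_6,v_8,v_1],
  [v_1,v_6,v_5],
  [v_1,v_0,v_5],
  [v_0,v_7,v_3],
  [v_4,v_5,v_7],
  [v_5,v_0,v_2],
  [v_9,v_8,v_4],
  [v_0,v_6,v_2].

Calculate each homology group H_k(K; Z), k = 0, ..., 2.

H_0 = Z,  H_1 = Z ⊕ Z/2,  H_2 = 0.

Fix the vertex order v_0 < v_1 < v_2 < v_3 < v_4 < v_5 < v_6 < v_7 < v_8 < v_9 and write every simplex with vertices in increasing order. Then dim K = 2 and the simplices of K are:

  0-simplices (10): [v_0], [v_1], [v_2], [v_3], [v_4], [v_5], [v_6], [v_7], [v_8], [v_9]
  1-simplices (30): (30 of them)
  2-simplices (20): (20 of them)

giving chain groups C_0 ≅ Z^10, C_1 ≅ Z^30, C_2 ≅ Z^20.

The boundary map ∂_1: C_1 → C_0 maps an edge to its endpoints' difference, ∂[p,q] = q − p.
This gives a 10×30 integer matrix of rank 9; reducing to Smith normal form yields diagonal entries (1,1,1,1,1,1,1,1,1).

Boundary ∂_2: C_2 → C_1 maps a triangle to the signed sum of its edges. For instance
  ∂[v_1,v_5,v_6] = [v_5,v_6] − [v_1,v_6] + [v_1,v_5],
  ∂[v_0,v_1,v_8] = [v_1,v_8] − [v_0,v_8] + [v_0,v_1].
The 30×20 boundary matrix has rank 20 and Smith normal form diag(1,1,1,1,1,1,1,1,1,1,1,1,1,1,1,1,1,1,1,2).

Now H_k = ker ∂_k / im ∂_{k+1}, so:

  H_0: rank C_0 − rank ∂_1 = 10 − 9 = 1, and the invariant factors of ∂_1 are all 1, so H_0 ≅ Z.
  H_1: rank ker ∂_1 − rank ∂_2 = (30 − 9) − 20 = 1, and ∂_2 has invariant factor 2 > 1, so H_1 ≅ Z ⊕ Z/2.
  H_2: rank ker ∂_2 − rank ∂_3 = (20 − 20) − 0 = 0, and there is no ∂_3, so H_2 ≅ 0.

(K is a triangulation of the Klein bottle.)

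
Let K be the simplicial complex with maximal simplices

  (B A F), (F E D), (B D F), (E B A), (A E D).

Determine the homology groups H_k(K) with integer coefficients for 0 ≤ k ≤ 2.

We work with the vertex ordering A < B < D < E < F. The simplices of K, each written with vertices in increasing order, are:

  0-simplices (5): A, B, D, E, F
  1-simplices (10): AB, AD, AE, AF, BD, BE, BF, DE, DF, EF
  2-simplices (5): ABE, ABF, ADE, BDF, DEF

so the chain groups are C_0 ≅ Z^5, C_1 ≅ Z^10, C_2 ≅ Z^5.

Boundary ∂_1: C_1 → C_0 maps an edge to its endpoints' difference, ∂[p,q] = q − p. For instance
  ∂AE = E − A.
The resulting 5×10 matrix has rank 4, and its Smith normal form has invariant factors (1,1,1,1).

The boundary map ∂_2: C_2 → C_1 acts by ∂[p,q,r] = [q,r] − [p,r] + [p,q]. For instance
  ∂ABE = BE − AE + AB,
  ∂ABF = BF − AF + AB.
As a 10×5 matrix over Z this has rank 5, with invariant factors (1,1,1,1,1).

Computing H_k = (kernel of ∂_k) / (image of ∂_{k+1}):

  H_0: rank C_0 − rank ∂_1 = 5 − 4 = 1, and the invariant factors of ∂_1 are all 1, so H_0 = Z.
  H_1: rank ker ∂_1 − rank ∂_2 = (10 − 4) − 5 = 1, and the invariant factors of ∂_2 are all 1, so H_1 = Z.
  H_2: rank ker ∂_2 − rank ∂_3 = (5 − 5) − 0 = 0, and there is no ∂_3, so H_2 = 0.

H_0 = Z,  H_1 = Z,  H_2 = 0.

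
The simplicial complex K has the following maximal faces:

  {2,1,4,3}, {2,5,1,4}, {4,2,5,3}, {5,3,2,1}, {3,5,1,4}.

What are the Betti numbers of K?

b_0 = 1, b_1 = 0, b_2 = 0, b_3 = 1.

Order the vertices as 1 < 2 < 3 < 4 < 5. Listing each simplex with vertices in this order, K has dimension 3 with simplices:

  0-simplices (5): [1], [2], [3], [4], [5]
  1-simplices (10): [1,2], [1,3], [1,4], [1,5], [2,3], [2,4], [2,5], [3,4], [3,5], [4,5]
  2-simplices (10): [1,2,3], [1,2,4], [1,2,5], [1,3,4], [1,3,5], [1,4,5], [2,3,4], [2,3,5], [2,4,5], [3,4,5]
  3-simplices (5): [1,2,3,4], [1,2,3,5], [1,2,4,5], [1,3,4,5], [2,3,4,5]

so the chain groups are C_0 ≅ Z^5, C_1 ≅ Z^10, C_2 ≅ Z^10, C_3 ≅ Z^5.

Boundary ∂_1: C_1 → C_0 maps an edge to its endpoints' difference, ∂[p,q] = q − p.
As a 5×10 matrix over Z this has rank 4, with invariant factors (1,1,1,1).

The boundary map ∂_2: C_2 → C_1 sends each 2-simplex [p,q,r] to [q,r] − [p,r] + [p,q]. For instance
  ∂[1,3,5] = [3,5] − [1,5] + [1,3],
  ∂[2,3,5] = [3,5] − [2,5] + [2,3].
The resulting 10×10 matrix has rank 6, and its Smith normal form has invariant factors (1,1,1,1,1,1).

The boundary map ∂_3: C_3 → C_2 sends each 3-simplex σ to the alternating sum Σ_i (−1)^i (σ with its i-th vertex removed). For instance
  ∂[1,2,3,5] = [2,3,5] − [1,3,5] + [1,2,5] − [1,2,3],
  ∂[1,2,3,4] = [2,3,4] − [1,3,4] + [1,2,4] − [1,2,3].
The resulting 10×5 matrix has rank 4, and its Smith normal form has invariant factors (1,1,1,1).

Computing H_k = (kernel of ∂_k) / (image of ∂_{k+1}):

  H_0: rank C_0 − rank ∂_1 = 5 − 4 = 1, and the invariant factors of ∂_1 are all 1, so H_0 = Z.
  H_1: rank ker ∂_1 − rank ∂_2 = (10 − 4) − 6 = 0, and the invariant factors of ∂_2 are all 1, so H_1 = 0.
  H_2: rank ker ∂_2 − rank ∂_3 = (10 − 6) − 4 = 0, and the invariant factors of ∂_3 are all 1, so H_2 = 0.
  H_3: rank ker ∂_3 − rank ∂_4 = (5 − 4) − 0 = 1, and there is no ∂_4, so H_3 = Z.

Hence the Betti numbers are b_0 = 1, b_1 = 0, b_2 = 0, b_3 = 1.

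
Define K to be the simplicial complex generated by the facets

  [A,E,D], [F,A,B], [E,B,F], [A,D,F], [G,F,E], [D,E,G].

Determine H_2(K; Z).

H_2 ≅ 0.

We work with the vertex ordering A < B < D < E < F < G. The simplices of K, each written with vertices in increasing order, are:

  0-simplices (6): A, B, D, E, F, G
  1-simplices (12): AB, AD, AE, AF, BE, BF, DE, DF, DG, EF, EG, FG
  2-simplices (6): ABF, ADE, ADF, BEF, DEG, EFG

so the chain groups are C_0 ≅ Z^6, C_1 ≅ Z^12, C_2 ≅ Z^6.

The boundary map ∂_1: C_1 → C_0 is given by ∂[p,q] = [q] − [p].
The 6×12 boundary matrix has rank 5 and Smith normal form diag(1,1,1,1,1).

Boundary ∂_2: C_2 → C_1 sends each 2-simplex [p,q,r] to [q,r] − [p,r] + [p,q]. For instance
  ∂ADF = DF − AF + AD,
  ∂BEF = EF − BF + BE.
This gives a 12×6 integer matrix of rank 6; reducing to Smith normal form yields diagonal entries (1,1,1,1,1,1).

Now H_k = ker ∂_k / im ∂_{k+1}, so:

  H_2: rank ker ∂_2 − rank ∂_3 = (6 − 6) − 0 = 0, and there is no ∂_3, so H_2 ≅ 0.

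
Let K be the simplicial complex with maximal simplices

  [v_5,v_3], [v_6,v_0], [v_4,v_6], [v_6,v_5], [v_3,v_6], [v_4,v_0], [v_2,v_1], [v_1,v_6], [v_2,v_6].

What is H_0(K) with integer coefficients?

K has 7 vertices, 9 edges.
rank ∂_0 = 0, rank ∂_1 = 6 ⇒ b_0 = 7 − 0 − 6 = 1; all invariant factors of ∂_1 are 1 so no torsion. So H_0 = Z.

H_0 ≅ Z.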